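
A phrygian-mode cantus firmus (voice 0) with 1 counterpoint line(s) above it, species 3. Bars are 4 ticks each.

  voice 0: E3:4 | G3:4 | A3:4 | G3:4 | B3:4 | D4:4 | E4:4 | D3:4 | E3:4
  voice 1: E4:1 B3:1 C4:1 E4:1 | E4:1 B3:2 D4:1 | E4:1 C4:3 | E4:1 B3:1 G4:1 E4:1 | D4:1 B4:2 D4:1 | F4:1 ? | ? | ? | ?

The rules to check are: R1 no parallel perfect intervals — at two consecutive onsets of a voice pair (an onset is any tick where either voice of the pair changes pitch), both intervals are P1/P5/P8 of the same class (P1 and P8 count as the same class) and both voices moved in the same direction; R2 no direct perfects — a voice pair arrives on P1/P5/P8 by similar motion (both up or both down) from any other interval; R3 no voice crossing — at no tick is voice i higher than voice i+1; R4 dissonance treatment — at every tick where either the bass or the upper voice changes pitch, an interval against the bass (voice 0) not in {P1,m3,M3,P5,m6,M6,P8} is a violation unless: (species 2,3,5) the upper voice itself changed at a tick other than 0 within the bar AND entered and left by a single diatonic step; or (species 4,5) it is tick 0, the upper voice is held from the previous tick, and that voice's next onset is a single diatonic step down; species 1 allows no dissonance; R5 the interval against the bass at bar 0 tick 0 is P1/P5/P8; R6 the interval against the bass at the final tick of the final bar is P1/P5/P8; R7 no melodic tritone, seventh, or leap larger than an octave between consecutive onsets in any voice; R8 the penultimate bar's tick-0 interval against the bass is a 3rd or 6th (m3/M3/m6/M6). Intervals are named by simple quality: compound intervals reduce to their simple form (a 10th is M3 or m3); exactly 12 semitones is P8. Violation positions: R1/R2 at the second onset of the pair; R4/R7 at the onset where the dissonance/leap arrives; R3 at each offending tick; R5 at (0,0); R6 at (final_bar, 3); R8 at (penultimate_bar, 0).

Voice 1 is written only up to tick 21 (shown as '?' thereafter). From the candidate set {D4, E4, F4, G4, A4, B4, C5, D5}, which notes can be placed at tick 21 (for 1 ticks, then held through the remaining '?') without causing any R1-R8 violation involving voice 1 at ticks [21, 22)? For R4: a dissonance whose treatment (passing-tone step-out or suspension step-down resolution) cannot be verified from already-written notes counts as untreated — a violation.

{A4, D4, D5, F4}

D4: legal
E4: violates R4
F4: legal
G4: violates R4
A4: legal
B4: violates R7
C5: violates R4
D5: legal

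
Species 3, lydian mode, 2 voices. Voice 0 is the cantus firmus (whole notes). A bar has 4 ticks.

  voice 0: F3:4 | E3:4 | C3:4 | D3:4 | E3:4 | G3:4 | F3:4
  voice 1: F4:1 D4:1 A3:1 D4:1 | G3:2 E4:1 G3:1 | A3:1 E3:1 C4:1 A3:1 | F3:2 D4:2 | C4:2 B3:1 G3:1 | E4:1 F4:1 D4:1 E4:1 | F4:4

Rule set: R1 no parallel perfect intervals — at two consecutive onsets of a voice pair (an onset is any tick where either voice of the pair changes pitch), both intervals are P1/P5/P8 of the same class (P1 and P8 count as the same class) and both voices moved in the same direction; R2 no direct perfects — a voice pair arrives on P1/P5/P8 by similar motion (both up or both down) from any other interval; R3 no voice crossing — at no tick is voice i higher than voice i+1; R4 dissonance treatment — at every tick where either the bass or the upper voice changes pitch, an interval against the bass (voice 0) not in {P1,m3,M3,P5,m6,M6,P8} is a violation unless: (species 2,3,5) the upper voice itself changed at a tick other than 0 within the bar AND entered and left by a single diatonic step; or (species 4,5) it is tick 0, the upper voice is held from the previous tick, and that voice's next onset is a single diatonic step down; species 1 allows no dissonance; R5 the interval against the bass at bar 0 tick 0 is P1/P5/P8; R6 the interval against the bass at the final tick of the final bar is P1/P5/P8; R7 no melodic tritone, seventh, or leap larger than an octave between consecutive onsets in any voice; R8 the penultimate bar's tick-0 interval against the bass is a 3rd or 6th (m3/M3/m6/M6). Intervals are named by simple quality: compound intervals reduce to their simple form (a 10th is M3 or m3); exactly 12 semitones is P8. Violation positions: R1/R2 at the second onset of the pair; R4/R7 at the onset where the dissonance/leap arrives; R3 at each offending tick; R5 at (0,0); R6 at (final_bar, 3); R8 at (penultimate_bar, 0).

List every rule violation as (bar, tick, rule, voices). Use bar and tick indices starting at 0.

bar 0: v0=F3 v1=F4 downbeat P8
bar 1: v0=E3 v1=G3 downbeat m3
bar 2: v0=C3 v1=A3 downbeat M6
bar 3: v0=D3 v1=F3 downbeat m3
bar 4: v0=E3 v1=C4 downbeat m6
bar 5: v0=G3 v1=E4 downbeat M6
bar 6: v0=F3 v1=F4 downbeat P8
  -> R4 @ bar 5 tick 1 v(0, 1): G3/F4 m7 untreated

(5, 1, R4, (0, 1))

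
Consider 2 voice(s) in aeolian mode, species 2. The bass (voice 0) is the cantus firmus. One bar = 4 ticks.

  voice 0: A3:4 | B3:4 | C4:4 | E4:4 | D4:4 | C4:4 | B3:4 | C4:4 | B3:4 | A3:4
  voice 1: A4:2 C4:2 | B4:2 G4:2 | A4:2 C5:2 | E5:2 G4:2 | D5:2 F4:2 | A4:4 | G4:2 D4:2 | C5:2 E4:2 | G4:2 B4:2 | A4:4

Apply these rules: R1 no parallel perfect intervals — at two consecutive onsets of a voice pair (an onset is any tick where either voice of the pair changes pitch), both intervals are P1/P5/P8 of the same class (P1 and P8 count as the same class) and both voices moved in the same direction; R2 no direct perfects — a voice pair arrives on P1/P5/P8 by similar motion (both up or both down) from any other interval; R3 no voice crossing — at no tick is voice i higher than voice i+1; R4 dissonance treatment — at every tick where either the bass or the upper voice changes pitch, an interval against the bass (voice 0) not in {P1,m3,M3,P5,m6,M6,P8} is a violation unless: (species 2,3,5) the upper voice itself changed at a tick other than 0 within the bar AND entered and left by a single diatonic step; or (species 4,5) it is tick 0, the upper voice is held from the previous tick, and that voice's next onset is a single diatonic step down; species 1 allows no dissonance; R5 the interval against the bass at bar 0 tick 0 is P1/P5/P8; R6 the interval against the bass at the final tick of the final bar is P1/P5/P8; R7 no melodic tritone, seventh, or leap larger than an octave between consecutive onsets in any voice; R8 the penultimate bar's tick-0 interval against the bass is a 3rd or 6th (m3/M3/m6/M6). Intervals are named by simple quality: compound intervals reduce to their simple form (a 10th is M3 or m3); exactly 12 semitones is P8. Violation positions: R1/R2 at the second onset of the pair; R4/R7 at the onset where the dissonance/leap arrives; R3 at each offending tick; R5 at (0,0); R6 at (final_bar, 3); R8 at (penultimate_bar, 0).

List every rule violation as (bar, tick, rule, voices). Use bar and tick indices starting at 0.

bar 0: v0=A3 v1=A4 downbeat P8
bar 1: v0=B3 v1=B4 downbeat P8
bar 2: v0=C4 v1=A4 downbeat M6
bar 3: v0=E4 v1=E5 downbeat P8
bar 4: v0=D4 v1=D5 downbeat P8
bar 5: v0=C4 v1=A4 downbeat M6
bar 6: v0=B3 v1=G4 downbeat m6
bar 7: v0=C4 v1=C5 downbeat P8
bar 8: v0=B3 v1=G4 downbeat m6
bar 9: v0=A3 v1=A4 downbeat P8
  -> R2 @ bar 1 tick 0 v(0, 1): A3/C4 m3 -> B3/B4 P8 similar
  -> R7 @ bar 1 tick 0 v(1,): C4->B4 leap 11st
  -> R1 @ bar 3 tick 0 v(0, 1): C4/C5 P8 -> E4/E5 P8 similar
  -> R2 @ bar 7 tick 0 v(0, 1): B3/D4 m3 -> C4/C5 P8 similar
  -> R7 @ bar 7 tick 0 v(1,): D4->C5 leap 10st
  -> R1 @ bar 9 tick 0 v(0, 1): B3/B4 P8 -> A3/A4 P8 similar

(1, 0, R2, (0, 1))
(1, 0, R7, (1,))
(3, 0, R1, (0, 1))
(7, 0, R2, (0, 1))
(7, 0, R7, (1,))
(9, 0, R1, (0, 1))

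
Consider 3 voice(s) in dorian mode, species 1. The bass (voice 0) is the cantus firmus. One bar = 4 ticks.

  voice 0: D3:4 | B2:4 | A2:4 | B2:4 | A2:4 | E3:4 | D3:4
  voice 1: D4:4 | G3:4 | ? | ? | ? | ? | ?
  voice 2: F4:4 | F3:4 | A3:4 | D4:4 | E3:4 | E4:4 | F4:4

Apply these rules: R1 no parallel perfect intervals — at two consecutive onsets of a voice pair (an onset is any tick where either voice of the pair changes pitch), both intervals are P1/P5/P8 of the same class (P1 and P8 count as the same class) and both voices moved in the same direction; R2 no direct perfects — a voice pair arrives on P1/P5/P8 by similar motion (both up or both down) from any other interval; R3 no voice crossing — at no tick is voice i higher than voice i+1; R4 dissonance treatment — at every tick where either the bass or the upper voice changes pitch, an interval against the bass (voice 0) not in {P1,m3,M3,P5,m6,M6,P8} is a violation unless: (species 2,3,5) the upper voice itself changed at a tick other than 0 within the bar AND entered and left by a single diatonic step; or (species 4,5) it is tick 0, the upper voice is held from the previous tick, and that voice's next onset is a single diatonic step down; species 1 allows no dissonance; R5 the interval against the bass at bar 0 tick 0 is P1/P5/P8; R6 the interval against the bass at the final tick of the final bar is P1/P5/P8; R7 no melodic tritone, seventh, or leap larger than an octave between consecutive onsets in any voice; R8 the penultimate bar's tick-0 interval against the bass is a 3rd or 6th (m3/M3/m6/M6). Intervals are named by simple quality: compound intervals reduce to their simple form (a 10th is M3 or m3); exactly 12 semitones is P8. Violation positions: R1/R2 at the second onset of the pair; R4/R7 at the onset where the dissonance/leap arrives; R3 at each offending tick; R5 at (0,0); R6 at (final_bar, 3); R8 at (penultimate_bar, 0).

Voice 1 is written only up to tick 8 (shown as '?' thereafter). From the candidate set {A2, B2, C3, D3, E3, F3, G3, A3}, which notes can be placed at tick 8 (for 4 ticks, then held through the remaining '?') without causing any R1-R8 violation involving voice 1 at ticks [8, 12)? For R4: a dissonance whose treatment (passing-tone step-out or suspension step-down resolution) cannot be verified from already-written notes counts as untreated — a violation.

{C3, F3}

A2: violates R2,R7
B2: violates R4
C3: legal
D3: violates R4
E3: violates R2
F3: legal
G3: violates R4
A3: violates R2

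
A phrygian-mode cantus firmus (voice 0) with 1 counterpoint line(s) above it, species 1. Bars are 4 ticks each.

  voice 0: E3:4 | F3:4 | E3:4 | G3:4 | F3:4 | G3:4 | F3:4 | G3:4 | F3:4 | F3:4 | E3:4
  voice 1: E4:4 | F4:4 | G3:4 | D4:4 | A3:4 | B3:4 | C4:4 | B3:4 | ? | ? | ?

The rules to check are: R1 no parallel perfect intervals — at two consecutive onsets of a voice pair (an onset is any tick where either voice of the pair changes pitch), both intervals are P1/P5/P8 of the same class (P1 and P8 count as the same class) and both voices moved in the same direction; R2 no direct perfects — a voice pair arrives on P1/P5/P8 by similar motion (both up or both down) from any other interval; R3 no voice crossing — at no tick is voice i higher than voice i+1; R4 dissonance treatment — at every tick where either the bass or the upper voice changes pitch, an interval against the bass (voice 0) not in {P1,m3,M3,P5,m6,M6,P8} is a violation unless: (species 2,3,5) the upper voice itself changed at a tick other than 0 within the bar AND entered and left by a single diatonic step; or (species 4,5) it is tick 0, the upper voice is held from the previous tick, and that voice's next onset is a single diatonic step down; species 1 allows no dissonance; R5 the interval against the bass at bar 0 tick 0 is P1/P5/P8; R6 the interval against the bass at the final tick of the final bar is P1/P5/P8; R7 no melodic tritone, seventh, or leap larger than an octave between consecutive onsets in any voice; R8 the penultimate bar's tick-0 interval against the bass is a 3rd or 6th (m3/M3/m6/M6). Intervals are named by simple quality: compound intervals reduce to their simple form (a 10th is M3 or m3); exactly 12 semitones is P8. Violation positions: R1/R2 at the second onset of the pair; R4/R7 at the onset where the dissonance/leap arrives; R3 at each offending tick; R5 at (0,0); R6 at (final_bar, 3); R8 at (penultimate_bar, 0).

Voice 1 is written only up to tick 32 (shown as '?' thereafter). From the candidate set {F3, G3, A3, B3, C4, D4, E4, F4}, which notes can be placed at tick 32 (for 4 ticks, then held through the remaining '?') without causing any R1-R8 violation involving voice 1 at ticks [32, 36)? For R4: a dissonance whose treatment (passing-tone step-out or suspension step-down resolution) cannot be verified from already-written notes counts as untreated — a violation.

F3: violates R2,R7
G3: violates R4
A3: legal
B3: violates R4
C4: legal
D4: legal
E4: violates R4
F4: violates R7

{A3, C4, D4}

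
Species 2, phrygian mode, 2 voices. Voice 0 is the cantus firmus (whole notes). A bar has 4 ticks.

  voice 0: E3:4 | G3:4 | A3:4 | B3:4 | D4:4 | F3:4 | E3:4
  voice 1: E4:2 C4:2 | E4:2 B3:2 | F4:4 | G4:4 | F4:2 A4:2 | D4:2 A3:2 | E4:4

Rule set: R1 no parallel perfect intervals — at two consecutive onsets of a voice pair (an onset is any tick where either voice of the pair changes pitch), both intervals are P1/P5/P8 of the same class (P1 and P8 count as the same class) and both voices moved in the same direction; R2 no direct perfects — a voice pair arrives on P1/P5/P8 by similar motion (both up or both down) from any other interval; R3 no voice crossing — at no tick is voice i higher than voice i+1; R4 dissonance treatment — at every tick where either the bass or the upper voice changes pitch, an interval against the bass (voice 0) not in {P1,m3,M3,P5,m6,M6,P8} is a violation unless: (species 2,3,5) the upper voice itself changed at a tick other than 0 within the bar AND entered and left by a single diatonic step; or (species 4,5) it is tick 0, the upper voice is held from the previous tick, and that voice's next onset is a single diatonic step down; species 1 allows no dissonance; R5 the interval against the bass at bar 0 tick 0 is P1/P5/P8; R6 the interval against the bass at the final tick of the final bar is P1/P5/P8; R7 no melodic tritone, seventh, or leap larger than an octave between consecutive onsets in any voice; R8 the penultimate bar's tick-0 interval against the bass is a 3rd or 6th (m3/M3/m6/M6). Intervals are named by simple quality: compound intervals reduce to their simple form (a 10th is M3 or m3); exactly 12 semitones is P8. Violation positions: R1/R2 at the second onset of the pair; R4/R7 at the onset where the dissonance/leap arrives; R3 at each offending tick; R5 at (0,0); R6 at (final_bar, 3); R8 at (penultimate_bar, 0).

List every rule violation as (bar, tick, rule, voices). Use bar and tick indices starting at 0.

bar 0: v0=E3 v1=E4 downbeat P8
bar 1: v0=G3 v1=E4 downbeat M6
bar 2: v0=A3 v1=F4 downbeat m6
bar 3: v0=B3 v1=G4 downbeat m6
bar 4: v0=D4 v1=F4 downbeat m3
bar 5: v0=F3 v1=D4 downbeat M6
bar 6: v0=E3 v1=E4 downbeat P8
  -> R7 @ bar 2 tick 0 v(1,): B3->F4 leap 6st

(2, 0, R7, (1,))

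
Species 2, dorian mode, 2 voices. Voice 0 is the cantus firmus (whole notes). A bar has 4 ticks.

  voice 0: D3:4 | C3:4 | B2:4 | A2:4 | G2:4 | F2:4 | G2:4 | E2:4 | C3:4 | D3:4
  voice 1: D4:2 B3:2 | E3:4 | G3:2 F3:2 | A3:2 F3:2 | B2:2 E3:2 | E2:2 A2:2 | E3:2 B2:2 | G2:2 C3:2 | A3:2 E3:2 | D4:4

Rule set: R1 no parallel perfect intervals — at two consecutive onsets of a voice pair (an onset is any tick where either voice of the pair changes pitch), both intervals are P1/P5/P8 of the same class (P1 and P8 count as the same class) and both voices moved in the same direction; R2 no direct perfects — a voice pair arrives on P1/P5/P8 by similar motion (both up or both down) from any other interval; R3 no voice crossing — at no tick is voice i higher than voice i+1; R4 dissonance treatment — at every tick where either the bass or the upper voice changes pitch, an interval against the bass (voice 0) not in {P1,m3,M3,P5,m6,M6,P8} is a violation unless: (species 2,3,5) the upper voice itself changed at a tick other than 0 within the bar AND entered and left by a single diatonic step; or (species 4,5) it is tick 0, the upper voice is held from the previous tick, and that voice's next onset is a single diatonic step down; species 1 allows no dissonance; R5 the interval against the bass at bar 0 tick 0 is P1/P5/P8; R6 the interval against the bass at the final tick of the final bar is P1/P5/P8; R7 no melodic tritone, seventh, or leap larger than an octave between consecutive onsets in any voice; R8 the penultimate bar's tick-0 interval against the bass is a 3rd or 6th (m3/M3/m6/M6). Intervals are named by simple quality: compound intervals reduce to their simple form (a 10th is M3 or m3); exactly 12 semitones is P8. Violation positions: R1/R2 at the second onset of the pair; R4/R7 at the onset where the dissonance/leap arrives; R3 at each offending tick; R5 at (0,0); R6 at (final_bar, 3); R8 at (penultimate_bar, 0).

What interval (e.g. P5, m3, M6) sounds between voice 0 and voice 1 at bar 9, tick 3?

P8

voice 0=D3 voice 1=D4 -> P8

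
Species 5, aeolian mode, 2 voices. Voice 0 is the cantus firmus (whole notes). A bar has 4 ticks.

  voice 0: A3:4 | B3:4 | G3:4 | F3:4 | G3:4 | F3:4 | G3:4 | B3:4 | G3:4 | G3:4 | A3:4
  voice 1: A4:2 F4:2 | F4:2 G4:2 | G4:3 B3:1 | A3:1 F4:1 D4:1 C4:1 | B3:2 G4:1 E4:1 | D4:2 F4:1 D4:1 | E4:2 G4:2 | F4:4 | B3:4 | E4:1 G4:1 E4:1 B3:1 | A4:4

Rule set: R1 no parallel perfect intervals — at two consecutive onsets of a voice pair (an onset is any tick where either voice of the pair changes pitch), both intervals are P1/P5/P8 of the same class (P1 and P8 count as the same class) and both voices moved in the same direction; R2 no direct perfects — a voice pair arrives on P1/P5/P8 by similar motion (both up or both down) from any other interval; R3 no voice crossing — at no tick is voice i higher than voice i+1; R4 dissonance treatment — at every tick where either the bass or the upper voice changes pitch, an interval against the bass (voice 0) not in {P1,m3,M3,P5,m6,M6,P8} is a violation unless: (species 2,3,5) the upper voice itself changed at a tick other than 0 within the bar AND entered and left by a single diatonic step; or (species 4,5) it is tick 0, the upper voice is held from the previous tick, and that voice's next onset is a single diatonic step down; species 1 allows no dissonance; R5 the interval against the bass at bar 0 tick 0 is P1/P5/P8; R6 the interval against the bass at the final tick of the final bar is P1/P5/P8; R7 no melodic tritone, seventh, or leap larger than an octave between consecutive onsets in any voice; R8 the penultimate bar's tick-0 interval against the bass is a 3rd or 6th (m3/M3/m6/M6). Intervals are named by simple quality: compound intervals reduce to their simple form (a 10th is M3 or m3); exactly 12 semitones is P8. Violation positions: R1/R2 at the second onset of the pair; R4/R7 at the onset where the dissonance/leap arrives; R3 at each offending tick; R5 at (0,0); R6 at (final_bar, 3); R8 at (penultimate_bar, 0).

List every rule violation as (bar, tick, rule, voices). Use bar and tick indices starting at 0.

bar 0: v0=A3 v1=A4 downbeat P8
bar 1: v0=B3 v1=F4 downbeat TT
bar 2: v0=G3 v1=G4 downbeat P8
bar 3: v0=F3 v1=A3 downbeat M3
bar 4: v0=G3 v1=B3 downbeat M3
bar 5: v0=F3 v1=D4 downbeat M6
bar 6: v0=G3 v1=E4 downbeat M6
bar 7: v0=B3 v1=F4 downbeat TT
bar 8: v0=G3 v1=B3 downbeat M3
bar 9: v0=G3 v1=E4 downbeat M6
bar 10: v0=A3 v1=A4 downbeat P8
  -> R4 @ bar 1 tick 0 v(0, 1): B3/F4 TT untreated
  -> R4 @ bar 7 tick 0 v(0, 1): B3/F4 TT untreated
  -> R7 @ bar 8 tick 0 v(1,): F4->B3 leap 6st
  -> R2 @ bar 10 tick 0 v(0, 1): G3/B3 M3 -> A3/A4 P8 similar
  -> R7 @ bar 10 tick 0 v(1,): B3->A4 leap 10st

(1, 0, R4, (0, 1))
(7, 0, R4, (0, 1))
(8, 0, R7, (1,))
(10, 0, R2, (0, 1))
(10, 0, R7, (1,))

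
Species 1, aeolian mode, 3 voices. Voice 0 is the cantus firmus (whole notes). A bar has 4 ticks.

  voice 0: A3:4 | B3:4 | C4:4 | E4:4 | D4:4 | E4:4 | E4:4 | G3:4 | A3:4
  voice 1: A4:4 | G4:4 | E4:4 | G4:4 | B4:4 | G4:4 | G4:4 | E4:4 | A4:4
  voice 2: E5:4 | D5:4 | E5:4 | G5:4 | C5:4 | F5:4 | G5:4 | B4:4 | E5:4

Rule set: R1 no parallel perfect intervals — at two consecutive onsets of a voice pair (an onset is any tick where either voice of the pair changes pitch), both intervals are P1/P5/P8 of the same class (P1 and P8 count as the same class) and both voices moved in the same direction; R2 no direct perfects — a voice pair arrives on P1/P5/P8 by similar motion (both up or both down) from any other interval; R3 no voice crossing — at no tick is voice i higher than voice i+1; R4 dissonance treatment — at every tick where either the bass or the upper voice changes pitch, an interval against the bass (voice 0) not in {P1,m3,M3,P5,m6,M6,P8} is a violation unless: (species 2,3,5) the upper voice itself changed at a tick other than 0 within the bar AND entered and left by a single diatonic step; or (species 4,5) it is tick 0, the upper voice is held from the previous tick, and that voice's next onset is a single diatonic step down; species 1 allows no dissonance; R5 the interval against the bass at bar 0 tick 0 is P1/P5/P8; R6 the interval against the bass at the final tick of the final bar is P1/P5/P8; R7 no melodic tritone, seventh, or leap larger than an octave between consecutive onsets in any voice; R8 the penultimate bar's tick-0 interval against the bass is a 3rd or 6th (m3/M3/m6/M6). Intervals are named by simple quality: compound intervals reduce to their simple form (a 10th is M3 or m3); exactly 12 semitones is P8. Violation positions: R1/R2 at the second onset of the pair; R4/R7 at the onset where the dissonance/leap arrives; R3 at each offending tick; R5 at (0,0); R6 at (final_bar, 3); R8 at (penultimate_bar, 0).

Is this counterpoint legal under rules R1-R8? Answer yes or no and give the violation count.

No (8 violations)

bar 0: v0=A3 v1=A4 v2=E5 (P5)
bar 1: v0=B3 v1=G4 v2=D5 (m3)
bar 2: v0=C4 v1=E4 v2=E5 (M3)
bar 3: v0=E4 v1=G4 v2=G5 (m3)
bar 4: v0=D4 v1=B4 v2=C5 (m7)
bar 5: v0=E4 v1=G4 v2=F5 (m2)
bar 6: v0=E4 v1=G4 v2=G5 (m3)
bar 7: v0=G3 v1=E4 v2=B4 (M3)
bar 8: v0=A3 v1=A4 v2=E5 (P5)
  R1 @ bar1.0: A4/E5 P5 -> G4/D5 P5 similar
  R1 @ bar3.0: E4/E5 P8 -> G4/G5 P8 similar
  R4 @ bar4.0: D4/C5 m7 untreated
  R4 @ bar5.0: E4/F5 m2 untreated
  R2 @ bar7.0: G4/G5 P8 -> E4/B4 P5 similar
  R1 @ bar8.0: E4/B4 P5 -> A4/E5 P5 similar
  R2 @ bar8.0: G3/E4 M6 -> A3/A4 P8 similar
  R2 @ bar8.0: G3/B4 M3 -> A3/E5 P5 similar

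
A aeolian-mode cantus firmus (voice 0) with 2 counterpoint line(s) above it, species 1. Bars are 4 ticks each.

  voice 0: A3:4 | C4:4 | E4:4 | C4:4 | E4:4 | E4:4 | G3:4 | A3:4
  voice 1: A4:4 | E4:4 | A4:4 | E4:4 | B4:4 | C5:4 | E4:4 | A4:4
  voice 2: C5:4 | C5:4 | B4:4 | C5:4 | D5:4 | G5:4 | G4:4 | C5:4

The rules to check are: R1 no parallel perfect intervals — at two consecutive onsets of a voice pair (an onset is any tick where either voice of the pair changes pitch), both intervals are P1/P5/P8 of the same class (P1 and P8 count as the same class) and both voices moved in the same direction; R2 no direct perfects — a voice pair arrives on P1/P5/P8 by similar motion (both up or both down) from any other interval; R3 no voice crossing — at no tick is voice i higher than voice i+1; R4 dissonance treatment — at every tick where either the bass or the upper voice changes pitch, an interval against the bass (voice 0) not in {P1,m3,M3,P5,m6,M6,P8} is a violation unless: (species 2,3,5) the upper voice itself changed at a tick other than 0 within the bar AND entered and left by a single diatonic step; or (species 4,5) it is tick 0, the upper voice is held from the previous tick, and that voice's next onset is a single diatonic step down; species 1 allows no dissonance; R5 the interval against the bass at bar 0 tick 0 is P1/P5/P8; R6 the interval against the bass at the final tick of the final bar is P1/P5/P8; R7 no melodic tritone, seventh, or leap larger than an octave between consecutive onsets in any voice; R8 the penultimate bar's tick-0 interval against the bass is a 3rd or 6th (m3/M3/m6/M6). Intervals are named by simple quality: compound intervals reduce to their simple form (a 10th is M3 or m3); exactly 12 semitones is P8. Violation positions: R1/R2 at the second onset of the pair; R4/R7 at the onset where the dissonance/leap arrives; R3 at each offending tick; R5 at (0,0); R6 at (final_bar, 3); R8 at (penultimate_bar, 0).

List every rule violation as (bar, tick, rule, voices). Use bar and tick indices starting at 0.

(0, 0, R5, (0, 2))
(2, 0, R4, (0, 1))
(4, 0, R2, (0, 1))
(4, 0, R4, (0, 2))
(5, 0, R2, (1, 2))
(6, 0, R2, (0, 2))
(6, 0, R8, (0, 2))
(7, 0, R2, (0, 1))
(7, 3, R6, (0, 2))

bar 0: v0=A3 v1=A4 v2=C5 downbeat m3
bar 1: v0=C4 v1=E4 v2=C5 downbeat P8
bar 2: v0=E4 v1=A4 v2=B4 downbeat P5
bar 3: v0=C4 v1=E4 v2=C5 downbeat P8
bar 4: v0=E4 v1=B4 v2=D5 downbeat m7
bar 5: v0=E4 v1=C5 v2=G5 downbeat m3
bar 6: v0=G3 v1=E4 v2=G4 downbeat P8
bar 7: v0=A3 v1=A4 v2=C5 downbeat m3
  -> R5 @ bar 0 tick 0 v(0, 2): opens on m3
  -> R4 @ bar 2 tick 0 v(0, 1): E4/A4 P4 untreated
  -> R2 @ bar 4 tick 0 v(0, 1): C4/E4 M3 -> E4/B4 P5 similar
  -> R4 @ bar 4 tick 0 v(0, 2): E4/D5 m7 untreated
  -> R2 @ bar 5 tick 0 v(1, 2): B4/D5 m3 -> C5/G5 P5 similar
  -> R2 @ bar 6 tick 0 v(0, 2): E4/G5 m3 -> G3/G4 P8 similar
  -> R8 @ bar 6 tick 0 v(0, 2): penult P8 not 3rd/6th
  -> R2 @ bar 7 tick 0 v(0, 1): G3/E4 M6 -> A3/A4 P8 similar
  -> R6 @ bar 7 tick 3 v(0, 2): closes on m3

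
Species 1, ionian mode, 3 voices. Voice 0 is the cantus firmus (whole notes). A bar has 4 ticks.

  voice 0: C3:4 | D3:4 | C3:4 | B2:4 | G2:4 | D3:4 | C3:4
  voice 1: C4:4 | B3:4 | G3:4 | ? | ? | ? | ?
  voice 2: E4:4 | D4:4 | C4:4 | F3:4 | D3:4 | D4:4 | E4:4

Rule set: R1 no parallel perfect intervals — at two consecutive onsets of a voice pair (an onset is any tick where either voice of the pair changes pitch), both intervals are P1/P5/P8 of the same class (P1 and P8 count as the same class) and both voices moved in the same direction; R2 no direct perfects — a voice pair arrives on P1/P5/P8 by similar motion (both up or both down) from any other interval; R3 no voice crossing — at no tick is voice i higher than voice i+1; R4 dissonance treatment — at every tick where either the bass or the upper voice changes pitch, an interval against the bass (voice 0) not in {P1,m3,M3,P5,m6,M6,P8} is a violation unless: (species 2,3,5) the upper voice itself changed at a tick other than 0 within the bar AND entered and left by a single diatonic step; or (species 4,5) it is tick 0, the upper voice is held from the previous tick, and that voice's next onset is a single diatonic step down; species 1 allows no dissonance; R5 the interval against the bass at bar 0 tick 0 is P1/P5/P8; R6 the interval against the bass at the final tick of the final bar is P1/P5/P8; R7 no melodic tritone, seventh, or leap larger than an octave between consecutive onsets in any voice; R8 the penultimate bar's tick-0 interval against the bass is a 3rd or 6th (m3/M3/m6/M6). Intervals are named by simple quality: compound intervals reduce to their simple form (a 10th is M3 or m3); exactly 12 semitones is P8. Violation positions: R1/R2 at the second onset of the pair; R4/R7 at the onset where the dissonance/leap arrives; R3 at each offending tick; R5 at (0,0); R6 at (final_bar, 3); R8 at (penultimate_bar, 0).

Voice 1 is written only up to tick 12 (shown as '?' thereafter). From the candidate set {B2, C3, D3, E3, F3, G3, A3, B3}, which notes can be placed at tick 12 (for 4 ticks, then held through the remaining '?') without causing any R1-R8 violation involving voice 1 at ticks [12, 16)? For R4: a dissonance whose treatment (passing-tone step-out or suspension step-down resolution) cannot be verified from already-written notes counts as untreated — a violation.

B2: violates R2
C3: violates R4
D3: legal
E3: violates R4
F3: violates R2,R4
G3: violates R3
A3: violates R3,R4
B3: violates R3

{D3}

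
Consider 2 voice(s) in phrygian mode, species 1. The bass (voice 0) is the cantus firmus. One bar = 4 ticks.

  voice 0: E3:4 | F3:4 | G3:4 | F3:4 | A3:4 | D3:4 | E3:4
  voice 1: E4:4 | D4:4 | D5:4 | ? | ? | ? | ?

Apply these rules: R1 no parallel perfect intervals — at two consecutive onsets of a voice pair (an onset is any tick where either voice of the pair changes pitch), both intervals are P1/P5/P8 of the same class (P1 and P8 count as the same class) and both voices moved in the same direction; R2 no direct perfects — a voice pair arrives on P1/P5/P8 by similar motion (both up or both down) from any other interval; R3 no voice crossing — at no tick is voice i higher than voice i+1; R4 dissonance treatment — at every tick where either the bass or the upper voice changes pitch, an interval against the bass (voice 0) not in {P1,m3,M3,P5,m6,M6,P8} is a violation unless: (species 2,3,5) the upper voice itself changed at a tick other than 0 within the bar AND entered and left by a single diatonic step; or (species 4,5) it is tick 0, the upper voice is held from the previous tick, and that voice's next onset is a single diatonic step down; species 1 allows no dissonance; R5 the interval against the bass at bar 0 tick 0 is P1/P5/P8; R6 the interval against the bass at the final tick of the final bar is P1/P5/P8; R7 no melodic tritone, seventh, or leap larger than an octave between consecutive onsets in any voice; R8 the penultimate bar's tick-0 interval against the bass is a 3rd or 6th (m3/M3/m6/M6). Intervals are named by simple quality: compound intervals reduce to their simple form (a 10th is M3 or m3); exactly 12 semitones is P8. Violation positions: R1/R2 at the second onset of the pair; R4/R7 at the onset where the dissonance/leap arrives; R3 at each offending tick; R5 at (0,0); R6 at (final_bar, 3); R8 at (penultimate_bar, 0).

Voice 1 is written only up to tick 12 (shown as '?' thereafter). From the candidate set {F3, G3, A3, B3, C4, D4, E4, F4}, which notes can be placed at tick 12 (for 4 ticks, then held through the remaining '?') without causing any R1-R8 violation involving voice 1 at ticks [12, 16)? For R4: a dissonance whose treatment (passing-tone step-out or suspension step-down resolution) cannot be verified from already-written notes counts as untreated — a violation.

{D4}

F3: violates R2,R7
G3: violates R4,R7
A3: violates R7
B3: violates R4,R7
C4: violates R1,R7
D4: legal
E4: violates R4,R7
F4: violates R2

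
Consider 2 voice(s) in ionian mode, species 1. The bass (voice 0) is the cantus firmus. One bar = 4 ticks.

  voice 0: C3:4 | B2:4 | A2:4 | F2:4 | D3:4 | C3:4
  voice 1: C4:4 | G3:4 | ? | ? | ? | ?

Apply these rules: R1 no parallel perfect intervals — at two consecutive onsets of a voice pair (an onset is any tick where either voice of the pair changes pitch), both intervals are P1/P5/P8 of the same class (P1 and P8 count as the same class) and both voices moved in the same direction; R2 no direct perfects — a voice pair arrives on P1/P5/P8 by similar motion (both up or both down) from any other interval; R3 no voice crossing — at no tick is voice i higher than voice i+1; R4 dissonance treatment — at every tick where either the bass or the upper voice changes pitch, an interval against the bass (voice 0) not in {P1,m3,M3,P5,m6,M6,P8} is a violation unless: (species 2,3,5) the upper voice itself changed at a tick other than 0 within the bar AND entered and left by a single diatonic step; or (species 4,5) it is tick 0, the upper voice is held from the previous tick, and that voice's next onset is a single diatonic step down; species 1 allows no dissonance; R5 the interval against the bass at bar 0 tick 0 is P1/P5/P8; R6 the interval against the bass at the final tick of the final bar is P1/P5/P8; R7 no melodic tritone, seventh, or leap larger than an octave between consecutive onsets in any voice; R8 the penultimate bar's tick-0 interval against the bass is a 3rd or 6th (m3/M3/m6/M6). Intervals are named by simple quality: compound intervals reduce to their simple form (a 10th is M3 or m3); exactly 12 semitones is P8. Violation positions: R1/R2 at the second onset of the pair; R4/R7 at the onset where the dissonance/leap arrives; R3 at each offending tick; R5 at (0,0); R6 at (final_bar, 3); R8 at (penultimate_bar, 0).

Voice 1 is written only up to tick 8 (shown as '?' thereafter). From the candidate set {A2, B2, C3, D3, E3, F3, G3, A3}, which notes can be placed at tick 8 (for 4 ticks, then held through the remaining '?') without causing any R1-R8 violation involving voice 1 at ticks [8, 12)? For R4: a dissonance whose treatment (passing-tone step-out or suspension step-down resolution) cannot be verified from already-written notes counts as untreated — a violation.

{A3, C3, F3}

A2: violates R2,R7
B2: violates R4
C3: legal
D3: violates R4
E3: violates R2
F3: legal
G3: violates R4
A3: legal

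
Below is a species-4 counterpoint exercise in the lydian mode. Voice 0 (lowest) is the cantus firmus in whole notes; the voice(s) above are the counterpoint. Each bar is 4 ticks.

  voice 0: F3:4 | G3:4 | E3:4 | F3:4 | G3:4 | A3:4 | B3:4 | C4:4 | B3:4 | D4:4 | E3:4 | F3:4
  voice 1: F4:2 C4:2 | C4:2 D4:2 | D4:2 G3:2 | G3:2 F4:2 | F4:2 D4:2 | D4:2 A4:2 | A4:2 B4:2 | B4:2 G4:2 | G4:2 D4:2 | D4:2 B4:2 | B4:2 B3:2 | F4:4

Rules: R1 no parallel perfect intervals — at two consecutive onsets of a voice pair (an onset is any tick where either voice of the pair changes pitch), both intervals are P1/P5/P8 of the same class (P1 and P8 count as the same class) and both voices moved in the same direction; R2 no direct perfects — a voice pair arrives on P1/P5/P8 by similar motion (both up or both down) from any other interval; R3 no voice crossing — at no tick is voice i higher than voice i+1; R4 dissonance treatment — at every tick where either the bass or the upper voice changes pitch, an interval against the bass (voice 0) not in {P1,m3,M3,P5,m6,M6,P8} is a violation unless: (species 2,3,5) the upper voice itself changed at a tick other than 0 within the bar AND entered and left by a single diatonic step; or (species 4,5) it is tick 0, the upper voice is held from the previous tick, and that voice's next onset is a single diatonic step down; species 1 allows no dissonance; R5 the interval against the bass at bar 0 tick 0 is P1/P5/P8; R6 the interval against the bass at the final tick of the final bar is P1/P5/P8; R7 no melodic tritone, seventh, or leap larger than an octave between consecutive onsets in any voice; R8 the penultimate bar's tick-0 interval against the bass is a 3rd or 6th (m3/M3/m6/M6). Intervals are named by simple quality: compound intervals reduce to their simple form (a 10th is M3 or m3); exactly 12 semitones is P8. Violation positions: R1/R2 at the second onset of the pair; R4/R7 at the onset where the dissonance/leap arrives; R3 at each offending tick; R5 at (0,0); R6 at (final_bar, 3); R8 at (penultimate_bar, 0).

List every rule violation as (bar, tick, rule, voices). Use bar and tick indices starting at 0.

bar 0: v0=F3 v1=F4 downbeat P8
bar 1: v0=G3 v1=C4 downbeat P4
bar 2: v0=E3 v1=D4 downbeat m7
bar 3: v0=F3 v1=G3 downbeat M2
bar 4: v0=G3 v1=F4 downbeat m7
bar 5: v0=A3 v1=D4 downbeat P4
bar 6: v0=B3 v1=A4 downbeat m7
bar 7: v0=C4 v1=B4 downbeat M7
bar 8: v0=B3 v1=G4 downbeat m6
bar 9: v0=D4 v1=D4 downbeat P1
bar 10: v0=E3 v1=B4 downbeat P5
bar 11: v0=F3 v1=F4 downbeat P8
  -> R4 @ bar 1 tick 0 v(0, 1): G3/C4 P4 untreated
  -> R4 @ bar 2 tick 0 v(0, 1): E3/D4 m7 untreated
  -> R4 @ bar 3 tick 0 v(0, 1): F3/G3 M2 untreated
  -> R7 @ bar 3 tick 2 v(1,): G3->F4 leap 10st
  -> R4 @ bar 4 tick 0 v(0, 1): G3/F4 m7 untreated
  -> R4 @ bar 5 tick 0 v(0, 1): A3/D4 P4 untreated
  -> R4 @ bar 6 tick 0 v(0, 1): B3/A4 m7 untreated
  -> R4 @ bar 7 tick 0 v(0, 1): C4/B4 M7 untreated
  -> R7 @ bar 10 tick 0 v(0,): D4->E3 leap 10st
  -> R8 @ bar 10 tick 0 v(0, 1): penult P5 not 3rd/6th
  -> R2 @ bar 11 tick 0 v(0, 1): E3/B3 P5 -> F3/F4 P8 similar
  -> R7 @ bar 11 tick 0 v(1,): B3->F4 leap 6st

(1, 0, R4, (0, 1))
(2, 0, R4, (0, 1))
(3, 0, R4, (0, 1))
(3, 2, R7, (1,))
(4, 0, R4, (0, 1))
(5, 0, R4, (0, 1))
(6, 0, R4, (0, 1))
(7, 0, R4, (0, 1))
(10, 0, R7, (0,))
(10, 0, R8, (0, 1))
(11, 0, R2, (0, 1))
(11, 0, R7, (1,))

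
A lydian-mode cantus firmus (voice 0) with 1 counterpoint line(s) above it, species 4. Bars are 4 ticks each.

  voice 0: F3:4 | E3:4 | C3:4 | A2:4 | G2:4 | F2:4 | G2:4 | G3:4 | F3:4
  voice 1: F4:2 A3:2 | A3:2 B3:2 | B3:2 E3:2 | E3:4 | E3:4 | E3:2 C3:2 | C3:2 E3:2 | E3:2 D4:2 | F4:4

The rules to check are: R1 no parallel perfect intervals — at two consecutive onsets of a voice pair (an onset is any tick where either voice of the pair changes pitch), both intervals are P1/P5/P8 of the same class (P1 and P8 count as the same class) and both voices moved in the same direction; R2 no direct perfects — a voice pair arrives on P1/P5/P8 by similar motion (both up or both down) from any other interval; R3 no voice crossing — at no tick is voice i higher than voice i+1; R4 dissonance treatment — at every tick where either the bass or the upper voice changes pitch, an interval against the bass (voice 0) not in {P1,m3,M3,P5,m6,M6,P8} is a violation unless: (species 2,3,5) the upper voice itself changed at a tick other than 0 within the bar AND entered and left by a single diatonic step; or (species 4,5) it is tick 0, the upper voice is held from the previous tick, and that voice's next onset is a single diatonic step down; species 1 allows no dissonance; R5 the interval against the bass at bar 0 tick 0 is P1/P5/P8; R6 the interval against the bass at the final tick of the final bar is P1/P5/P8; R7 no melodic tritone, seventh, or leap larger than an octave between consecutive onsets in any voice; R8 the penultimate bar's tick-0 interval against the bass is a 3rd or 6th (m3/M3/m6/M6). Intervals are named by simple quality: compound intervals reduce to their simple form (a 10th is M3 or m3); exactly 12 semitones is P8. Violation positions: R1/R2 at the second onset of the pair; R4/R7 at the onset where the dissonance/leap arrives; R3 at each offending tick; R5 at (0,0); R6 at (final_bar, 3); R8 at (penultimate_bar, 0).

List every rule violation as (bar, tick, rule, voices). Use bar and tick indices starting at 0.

(1, 0, R4, (0, 1))
(2, 0, R4, (0, 1))
(5, 0, R4, (0, 1))
(6, 0, R4, (0, 1))
(7, 0, R3, (0, 1))
(7, 1, R3, (0, 1))
(7, 2, R7, (1,))

bar 0: v0=F3 v1=F4 downbeat P8
bar 1: v0=E3 v1=A3 downbeat P4
bar 2: v0=C3 v1=B3 downbeat M7
bar 3: v0=A2 v1=E3 downbeat P5
bar 4: v0=G2 v1=E3 downbeat M6
bar 5: v0=F2 v1=E3 downbeat M7
bar 6: v0=G2 v1=C3 downbeat P4
bar 7: v0=G3 v1=E3 downbeat m3
bar 8: v0=F3 v1=F4 downbeat P8
  -> R4 @ bar 1 tick 0 v(0, 1): E3/A3 P4 untreated
  -> R4 @ bar 2 tick 0 v(0, 1): C3/B3 M7 untreated
  -> R4 @ bar 5 tick 0 v(0, 1): F2/E3 M7 untreated
  -> R4 @ bar 6 tick 0 v(0, 1): G2/C3 P4 untreated
  -> R3 @ bar 7 tick 0 v(0, 1): G3 above E3
  -> R3 @ bar 7 tick 1 v(0, 1): G3 above E3
  -> R7 @ bar 7 tick 2 v(1,): E3->D4 leap 10st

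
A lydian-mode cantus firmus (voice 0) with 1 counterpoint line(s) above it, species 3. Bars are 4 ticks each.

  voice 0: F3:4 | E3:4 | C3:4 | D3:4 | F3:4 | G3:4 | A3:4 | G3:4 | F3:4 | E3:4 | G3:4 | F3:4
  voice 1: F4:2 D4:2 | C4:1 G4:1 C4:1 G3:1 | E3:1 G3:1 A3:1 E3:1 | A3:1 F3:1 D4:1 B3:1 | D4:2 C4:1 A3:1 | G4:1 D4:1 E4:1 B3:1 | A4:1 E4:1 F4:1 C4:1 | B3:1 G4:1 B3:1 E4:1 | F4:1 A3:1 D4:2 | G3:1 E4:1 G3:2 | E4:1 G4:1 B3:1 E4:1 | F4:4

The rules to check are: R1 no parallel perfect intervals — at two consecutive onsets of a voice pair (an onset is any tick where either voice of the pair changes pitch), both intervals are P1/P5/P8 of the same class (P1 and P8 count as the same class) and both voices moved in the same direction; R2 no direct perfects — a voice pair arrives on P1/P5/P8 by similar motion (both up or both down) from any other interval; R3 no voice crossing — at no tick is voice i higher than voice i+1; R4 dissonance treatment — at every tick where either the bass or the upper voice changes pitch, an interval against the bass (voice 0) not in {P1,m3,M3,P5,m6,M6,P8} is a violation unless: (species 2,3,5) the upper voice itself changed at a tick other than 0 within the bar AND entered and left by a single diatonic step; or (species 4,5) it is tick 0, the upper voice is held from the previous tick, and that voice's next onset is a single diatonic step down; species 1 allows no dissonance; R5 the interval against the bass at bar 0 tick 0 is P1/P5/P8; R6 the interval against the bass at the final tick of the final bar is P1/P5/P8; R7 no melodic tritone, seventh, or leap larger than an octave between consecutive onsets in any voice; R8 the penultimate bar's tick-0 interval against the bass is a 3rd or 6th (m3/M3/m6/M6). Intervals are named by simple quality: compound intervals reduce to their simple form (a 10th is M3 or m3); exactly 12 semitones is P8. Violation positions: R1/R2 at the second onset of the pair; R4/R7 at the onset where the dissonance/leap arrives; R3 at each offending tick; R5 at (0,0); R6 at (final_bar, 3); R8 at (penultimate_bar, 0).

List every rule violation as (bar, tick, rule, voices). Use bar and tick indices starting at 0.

(3, 0, R2, (0, 1))
(5, 0, R2, (0, 1))
(5, 0, R7, (1,))
(6, 0, R2, (0, 1))
(6, 0, R7, (1,))

bar 0: v0=F3 v1=F4 downbeat P8
bar 1: v0=E3 v1=C4 downbeat m6
bar 2: v0=C3 v1=E3 downbeat M3
bar 3: v0=D3 v1=A3 downbeat P5
bar 4: v0=F3 v1=D4 downbeat M6
bar 5: v0=G3 v1=G4 downbeat P8
bar 6: v0=A3 v1=A4 downbeat P8
bar 7: v0=G3 v1=B3 downbeat M3
bar 8: v0=F3 v1=F4 downbeat P8
bar 9: v0=E3 v1=G3 downbeat m3
bar 10: v0=G3 v1=E4 downbeat M6
bar 11: v0=F3 v1=F4 downbeat P8
  -> R2 @ bar 3 tick 0 v(0, 1): C3/E3 M3 -> D3/A3 P5 similar
  -> R2 @ bar 5 tick 0 v(0, 1): F3/A3 M3 -> G3/G4 P8 similar
  -> R7 @ bar 5 tick 0 v(1,): A3->G4 leap 10st
  -> R2 @ bar 6 tick 0 v(0, 1): G3/B3 M3 -> A3/A4 P8 similar
  -> R7 @ bar 6 tick 0 v(1,): B3->A4 leap 10st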